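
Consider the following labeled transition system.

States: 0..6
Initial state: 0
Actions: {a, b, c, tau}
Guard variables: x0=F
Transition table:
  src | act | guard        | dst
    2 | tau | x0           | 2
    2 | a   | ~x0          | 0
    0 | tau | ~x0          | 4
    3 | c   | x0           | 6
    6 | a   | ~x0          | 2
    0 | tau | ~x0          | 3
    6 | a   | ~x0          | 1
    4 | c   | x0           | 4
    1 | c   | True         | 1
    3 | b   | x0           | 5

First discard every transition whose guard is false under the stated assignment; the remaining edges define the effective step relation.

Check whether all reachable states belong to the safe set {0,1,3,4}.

Inv-set: {0,1,3,4}
R = {0,3,4}
  0: ✓
  3: ✓
  4: ✓

Answer: INVARIANT HOLDS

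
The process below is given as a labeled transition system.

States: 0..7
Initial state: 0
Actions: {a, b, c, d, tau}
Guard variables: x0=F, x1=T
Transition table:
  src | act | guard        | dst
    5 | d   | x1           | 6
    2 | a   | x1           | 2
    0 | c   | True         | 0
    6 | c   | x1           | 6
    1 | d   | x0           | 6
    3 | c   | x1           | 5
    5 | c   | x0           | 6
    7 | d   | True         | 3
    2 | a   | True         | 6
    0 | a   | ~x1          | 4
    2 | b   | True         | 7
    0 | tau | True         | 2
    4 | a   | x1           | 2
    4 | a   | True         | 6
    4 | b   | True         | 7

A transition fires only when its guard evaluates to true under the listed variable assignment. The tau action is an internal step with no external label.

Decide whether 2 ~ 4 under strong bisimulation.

Compute ~ classes (split until stable):
  π0 = {{0,1,2,3,4,5,6,7}}
  π1 = {{0},{1},{2,4},{3,6},{5,7}}
  π2 = {{0},{1},{2,4},{3},{5,7},{6}}
  π3 = {{0},{1},{2,4},{3},{5},{6},{7}}
stable after 4 split(s): 7 block(s)
[2]={2,4}  [4]={2,4}

Answer: BISIMILAR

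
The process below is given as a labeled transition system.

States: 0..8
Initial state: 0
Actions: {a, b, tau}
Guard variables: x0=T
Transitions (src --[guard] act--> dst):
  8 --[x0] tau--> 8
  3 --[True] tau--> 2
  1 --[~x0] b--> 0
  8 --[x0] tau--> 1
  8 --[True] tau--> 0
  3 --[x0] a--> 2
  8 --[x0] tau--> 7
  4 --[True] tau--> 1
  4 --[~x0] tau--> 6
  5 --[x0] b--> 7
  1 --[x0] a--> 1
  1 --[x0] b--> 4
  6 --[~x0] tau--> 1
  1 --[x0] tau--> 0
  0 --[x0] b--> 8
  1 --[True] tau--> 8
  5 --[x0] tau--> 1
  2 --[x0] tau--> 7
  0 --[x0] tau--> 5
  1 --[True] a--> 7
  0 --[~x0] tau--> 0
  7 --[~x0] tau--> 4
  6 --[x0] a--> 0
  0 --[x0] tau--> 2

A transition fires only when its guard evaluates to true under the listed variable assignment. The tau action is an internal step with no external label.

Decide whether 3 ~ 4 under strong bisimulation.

Refine partition for ~:
  π0 = {{0,1,2,3,4,5,6,7,8}}
  π1 = {{0,5},{1},{2,4,8},{3},{6},{7}}
  π2 = {{0},{1},{2},{3},{4},{5},{6},{7},{8}}
stable after 3 split(s): 9 block(s)
3∈{3}, 4∈{4}

Answer: NOT BISIMILAR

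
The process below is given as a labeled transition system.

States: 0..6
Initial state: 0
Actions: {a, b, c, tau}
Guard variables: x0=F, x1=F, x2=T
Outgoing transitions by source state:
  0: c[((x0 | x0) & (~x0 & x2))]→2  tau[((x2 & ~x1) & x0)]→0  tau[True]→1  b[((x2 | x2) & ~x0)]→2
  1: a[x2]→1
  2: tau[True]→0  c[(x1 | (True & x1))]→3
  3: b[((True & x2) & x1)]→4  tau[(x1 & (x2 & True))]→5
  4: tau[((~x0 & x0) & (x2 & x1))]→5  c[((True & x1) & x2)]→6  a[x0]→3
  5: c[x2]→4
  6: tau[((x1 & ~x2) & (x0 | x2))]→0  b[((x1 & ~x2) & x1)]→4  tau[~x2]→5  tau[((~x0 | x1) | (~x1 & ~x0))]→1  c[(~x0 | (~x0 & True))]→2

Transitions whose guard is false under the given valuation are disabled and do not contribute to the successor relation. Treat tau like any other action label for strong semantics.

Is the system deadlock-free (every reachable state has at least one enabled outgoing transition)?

Answer: DEADLOCK-FREE

Working:
R = {0,1,2}
  0: b→2  tau→1  [deg 2]
  1: a→1  [deg 1]
  2: tau→0  [deg 1]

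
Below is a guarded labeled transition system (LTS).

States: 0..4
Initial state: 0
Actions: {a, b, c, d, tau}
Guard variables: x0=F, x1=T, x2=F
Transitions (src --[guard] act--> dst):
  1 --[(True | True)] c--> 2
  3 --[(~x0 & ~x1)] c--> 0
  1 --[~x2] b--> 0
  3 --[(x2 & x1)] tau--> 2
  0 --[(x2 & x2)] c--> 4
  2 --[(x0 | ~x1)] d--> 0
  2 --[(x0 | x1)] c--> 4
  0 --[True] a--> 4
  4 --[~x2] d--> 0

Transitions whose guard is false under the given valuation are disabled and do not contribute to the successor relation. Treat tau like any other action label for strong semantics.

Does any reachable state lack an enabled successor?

Reach set: {0,4}
  0: a→4  [1 out]
  4: d→0  [1 out]

Answer: DEADLOCK-FREE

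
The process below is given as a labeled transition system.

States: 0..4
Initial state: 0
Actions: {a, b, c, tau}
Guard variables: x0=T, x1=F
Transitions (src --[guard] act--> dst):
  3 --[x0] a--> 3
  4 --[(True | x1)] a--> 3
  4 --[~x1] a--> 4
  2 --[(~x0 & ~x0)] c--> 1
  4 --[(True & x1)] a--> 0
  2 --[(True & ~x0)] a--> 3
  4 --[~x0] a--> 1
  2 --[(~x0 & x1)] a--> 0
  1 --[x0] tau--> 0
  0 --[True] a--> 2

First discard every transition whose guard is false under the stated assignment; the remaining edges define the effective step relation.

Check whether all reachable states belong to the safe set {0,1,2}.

Answer: INVARIANT HOLDS

Working:
Inv-set: {0,1,2}
Reachable = {0,2}
  0: safe
  2: safe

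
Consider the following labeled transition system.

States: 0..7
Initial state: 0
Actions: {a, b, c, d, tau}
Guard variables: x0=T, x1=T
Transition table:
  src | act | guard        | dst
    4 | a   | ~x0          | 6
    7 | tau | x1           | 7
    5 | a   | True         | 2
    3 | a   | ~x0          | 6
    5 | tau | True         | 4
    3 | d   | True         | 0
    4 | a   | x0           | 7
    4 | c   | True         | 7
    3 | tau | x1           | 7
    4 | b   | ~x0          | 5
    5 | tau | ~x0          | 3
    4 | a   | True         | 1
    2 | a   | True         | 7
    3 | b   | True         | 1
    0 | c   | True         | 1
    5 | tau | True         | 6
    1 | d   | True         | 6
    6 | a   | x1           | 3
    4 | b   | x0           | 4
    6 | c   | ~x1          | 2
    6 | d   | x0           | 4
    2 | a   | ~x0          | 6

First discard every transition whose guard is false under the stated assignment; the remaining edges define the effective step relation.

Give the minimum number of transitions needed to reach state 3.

Answer: 3

Analysis:
Breadth-first toward 3:
  depth 0: {0}
  depth 1: {1}
  depth 2: {6}
  depth 3: {3,4}
3 enters at depth 3; path c·d·a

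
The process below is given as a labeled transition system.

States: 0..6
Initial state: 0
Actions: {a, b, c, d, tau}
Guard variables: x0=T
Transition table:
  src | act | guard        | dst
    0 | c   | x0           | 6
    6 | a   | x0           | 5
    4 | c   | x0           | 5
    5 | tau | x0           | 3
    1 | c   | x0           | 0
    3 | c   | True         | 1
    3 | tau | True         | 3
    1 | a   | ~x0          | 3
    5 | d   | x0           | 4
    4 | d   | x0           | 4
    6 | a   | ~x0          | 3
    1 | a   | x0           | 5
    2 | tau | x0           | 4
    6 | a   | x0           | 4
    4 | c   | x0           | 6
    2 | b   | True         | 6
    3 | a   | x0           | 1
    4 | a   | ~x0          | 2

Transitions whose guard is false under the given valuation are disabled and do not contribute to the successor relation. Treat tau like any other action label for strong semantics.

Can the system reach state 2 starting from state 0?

After dropping false guards: 15 live edges.
depth 0: {0}
depth 1: {6}  cumulative {0,6}
depth 2: {4,5}  cumulative {0,4,5,6}
depth 3: {3}  cumulative {0,3,4,5,6}
depth 4: {1}  cumulative {0,1,3,4,5,6}
Reachable = {0,1,3,4,5,6}

Answer: UNREACHABLE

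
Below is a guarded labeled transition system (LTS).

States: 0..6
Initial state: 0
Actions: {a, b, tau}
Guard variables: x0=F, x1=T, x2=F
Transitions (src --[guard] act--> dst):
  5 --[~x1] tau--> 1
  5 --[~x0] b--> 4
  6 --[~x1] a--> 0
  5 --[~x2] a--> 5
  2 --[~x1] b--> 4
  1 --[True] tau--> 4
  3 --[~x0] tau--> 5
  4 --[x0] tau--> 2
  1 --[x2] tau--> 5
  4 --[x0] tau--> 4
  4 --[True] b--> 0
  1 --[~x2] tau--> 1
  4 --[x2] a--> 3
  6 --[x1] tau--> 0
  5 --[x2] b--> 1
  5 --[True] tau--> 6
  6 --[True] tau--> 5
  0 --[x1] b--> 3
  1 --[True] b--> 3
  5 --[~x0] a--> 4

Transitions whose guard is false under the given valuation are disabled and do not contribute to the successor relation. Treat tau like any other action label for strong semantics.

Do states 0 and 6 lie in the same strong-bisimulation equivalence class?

Refine partition for ~:
  round 0: {{0,1,2,3,4,5,6}}
  round 1: {{0,4},{1},{2},{3,6},{5}}
  round 2: {{0},{1},{2},{3},{4},{5},{6}}
stable after 3 split(s): 7 block(s)
class of 0: {0}; class of 6: {6}

Answer: NOT BISIMILAR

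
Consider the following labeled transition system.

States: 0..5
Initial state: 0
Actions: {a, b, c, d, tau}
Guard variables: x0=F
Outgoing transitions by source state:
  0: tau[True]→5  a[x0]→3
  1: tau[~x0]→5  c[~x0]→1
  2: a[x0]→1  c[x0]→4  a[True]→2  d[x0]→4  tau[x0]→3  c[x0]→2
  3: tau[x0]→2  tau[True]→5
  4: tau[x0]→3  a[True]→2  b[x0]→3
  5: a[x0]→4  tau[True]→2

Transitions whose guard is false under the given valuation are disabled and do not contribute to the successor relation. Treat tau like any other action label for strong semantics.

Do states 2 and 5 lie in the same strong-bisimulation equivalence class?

Bisimulation quotient by refinement:
  P[0] = {{0,1,2,3,4,5}}
  P[1] = {{0,3,5},{1},{2,4}}
  P[2] = {{0,3},{1},{2,4},{5}}
stable after 3 split(s): 4 block(s)
2∈{2,4}, 5∈{5}

Answer: NOT BISIMILAR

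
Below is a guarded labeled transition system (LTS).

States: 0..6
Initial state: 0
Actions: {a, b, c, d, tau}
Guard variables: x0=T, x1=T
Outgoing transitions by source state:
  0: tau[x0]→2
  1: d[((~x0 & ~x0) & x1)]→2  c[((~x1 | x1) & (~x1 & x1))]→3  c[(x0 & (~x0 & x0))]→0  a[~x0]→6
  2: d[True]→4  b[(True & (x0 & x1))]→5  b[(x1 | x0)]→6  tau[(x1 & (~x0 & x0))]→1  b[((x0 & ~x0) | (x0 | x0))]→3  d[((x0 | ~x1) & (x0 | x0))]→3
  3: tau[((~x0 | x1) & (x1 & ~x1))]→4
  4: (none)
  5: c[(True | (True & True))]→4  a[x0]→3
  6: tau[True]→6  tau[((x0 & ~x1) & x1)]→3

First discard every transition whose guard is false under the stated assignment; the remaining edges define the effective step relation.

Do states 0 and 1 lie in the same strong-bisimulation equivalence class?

Answer: NOT BISIMILAR

Trace:
Bisimulation quotient by refinement:
  P[0] = {{0,1,2,3,4,5,6}}
  P[1] = {{0,6},{1,3,4},{2},{5}}
  P[2] = {{0},{1,3,4},{2},{5},{6}}
5 equivalence class(es) (converged in 3)
[0]={0}  [1]={1,3,4}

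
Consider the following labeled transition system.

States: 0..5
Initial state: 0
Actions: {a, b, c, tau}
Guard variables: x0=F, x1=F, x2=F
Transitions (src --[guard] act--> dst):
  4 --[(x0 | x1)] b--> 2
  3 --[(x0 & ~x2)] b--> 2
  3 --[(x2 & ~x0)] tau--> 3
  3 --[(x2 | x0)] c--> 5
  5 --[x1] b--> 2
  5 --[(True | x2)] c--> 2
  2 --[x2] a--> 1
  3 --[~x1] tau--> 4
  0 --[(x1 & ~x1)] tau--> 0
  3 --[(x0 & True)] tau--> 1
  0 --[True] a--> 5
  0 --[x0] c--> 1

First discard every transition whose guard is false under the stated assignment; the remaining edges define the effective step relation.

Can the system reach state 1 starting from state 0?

Answer: UNREACHABLE

Working:
After dropping false guards: 3 live edges.
Layer 0: {0}
Layer 1: {5}  cumulative {0,5}
Layer 2: {2}  cumulative {0,2,5}
Reach set: {0,2,5}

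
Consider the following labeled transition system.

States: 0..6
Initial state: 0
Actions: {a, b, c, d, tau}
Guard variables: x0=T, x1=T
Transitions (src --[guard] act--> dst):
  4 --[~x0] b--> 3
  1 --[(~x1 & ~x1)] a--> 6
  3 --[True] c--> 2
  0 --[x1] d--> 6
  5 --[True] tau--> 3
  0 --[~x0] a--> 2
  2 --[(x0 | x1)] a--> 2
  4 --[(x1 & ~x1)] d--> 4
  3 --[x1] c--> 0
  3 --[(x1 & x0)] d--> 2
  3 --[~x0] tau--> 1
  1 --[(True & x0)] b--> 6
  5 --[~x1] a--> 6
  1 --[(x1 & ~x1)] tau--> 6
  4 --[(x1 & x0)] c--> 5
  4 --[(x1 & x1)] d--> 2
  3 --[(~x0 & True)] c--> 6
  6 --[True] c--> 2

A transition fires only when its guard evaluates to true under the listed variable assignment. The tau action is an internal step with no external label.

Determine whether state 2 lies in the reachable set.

10 transition(s) survive guard evaluation.
L0 = {0}
L1 = {6}  now seen {0,6}
L2 = {2}  now seen {0,2,6}
Reach set: {0,2,6}
Path to 2: d·c

Answer: REACHABLE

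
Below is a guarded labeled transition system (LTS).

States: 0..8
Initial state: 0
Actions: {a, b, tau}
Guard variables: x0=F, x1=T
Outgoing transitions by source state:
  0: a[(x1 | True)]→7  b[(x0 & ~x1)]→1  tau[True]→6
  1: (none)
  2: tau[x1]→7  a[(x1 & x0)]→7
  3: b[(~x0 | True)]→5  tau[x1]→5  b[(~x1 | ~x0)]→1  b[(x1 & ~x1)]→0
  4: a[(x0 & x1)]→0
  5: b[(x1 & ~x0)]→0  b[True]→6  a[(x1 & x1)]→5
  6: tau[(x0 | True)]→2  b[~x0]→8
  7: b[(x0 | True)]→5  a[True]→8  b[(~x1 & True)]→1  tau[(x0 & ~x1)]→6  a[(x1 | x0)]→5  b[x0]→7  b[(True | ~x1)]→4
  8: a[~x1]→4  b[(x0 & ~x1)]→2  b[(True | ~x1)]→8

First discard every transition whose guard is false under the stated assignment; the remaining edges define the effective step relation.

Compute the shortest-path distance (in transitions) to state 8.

Breadth-first toward 8:
  Layer 0: {0}
  Layer 1: {6,7}
  Layer 2: {2,4,5,8}
8 enters at depth 2; path a·a

Answer: 2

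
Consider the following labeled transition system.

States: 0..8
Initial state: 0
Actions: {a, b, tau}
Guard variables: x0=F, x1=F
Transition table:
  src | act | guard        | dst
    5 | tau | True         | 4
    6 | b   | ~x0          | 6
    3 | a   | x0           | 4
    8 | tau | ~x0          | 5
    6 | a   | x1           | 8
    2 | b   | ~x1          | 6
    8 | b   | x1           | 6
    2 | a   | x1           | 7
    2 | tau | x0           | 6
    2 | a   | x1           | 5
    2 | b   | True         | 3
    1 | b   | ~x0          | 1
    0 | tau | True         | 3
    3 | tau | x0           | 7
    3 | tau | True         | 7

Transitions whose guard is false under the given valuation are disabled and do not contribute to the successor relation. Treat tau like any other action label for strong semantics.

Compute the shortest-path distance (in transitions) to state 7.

Layered search for 7:
  L0 = {0}
  L1 = {3}
  L2 = {7}
7 enters at depth 2; path tau·tau

Answer: 2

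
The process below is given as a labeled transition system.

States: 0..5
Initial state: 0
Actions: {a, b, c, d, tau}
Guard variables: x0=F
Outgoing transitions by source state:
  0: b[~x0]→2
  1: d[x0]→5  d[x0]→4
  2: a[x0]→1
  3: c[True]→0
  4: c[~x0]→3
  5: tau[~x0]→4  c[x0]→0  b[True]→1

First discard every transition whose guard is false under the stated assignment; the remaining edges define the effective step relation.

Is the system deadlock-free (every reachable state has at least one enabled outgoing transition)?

Answer: DEADLOCK at state 2

Working:
Reach set: {0,2}
  0: b→2  [deg 1]
  2: ∅  [deadlock]
Path to 2: b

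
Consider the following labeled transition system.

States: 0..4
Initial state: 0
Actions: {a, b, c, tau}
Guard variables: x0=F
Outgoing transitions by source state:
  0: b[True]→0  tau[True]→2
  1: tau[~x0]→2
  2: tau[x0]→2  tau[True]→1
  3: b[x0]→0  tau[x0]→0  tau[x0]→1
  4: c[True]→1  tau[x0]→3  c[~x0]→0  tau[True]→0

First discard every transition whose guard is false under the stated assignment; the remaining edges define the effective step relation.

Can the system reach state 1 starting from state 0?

7 transition(s) survive guard evaluation.
depth 0: {0}
depth 1: {2}  now seen {0,2}
depth 2: {1}  now seen {0,1,2}
Reachable = {0,1,2}
witness 1: tau·tau

Answer: REACHABLE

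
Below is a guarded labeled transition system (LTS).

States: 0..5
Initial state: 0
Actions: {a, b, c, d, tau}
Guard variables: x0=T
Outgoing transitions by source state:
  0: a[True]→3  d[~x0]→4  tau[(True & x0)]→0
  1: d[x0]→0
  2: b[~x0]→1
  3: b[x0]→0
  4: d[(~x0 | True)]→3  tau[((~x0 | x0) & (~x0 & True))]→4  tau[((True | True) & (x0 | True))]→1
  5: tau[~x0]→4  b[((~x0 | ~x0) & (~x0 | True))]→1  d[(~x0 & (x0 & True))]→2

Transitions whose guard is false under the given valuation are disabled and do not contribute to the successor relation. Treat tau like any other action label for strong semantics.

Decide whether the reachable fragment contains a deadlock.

Reach set: {0,3}
  0: a→3  tau→0  [2 exit(s)]
  3: b→0  [1 exit(s)]

Answer: DEADLOCK-FREE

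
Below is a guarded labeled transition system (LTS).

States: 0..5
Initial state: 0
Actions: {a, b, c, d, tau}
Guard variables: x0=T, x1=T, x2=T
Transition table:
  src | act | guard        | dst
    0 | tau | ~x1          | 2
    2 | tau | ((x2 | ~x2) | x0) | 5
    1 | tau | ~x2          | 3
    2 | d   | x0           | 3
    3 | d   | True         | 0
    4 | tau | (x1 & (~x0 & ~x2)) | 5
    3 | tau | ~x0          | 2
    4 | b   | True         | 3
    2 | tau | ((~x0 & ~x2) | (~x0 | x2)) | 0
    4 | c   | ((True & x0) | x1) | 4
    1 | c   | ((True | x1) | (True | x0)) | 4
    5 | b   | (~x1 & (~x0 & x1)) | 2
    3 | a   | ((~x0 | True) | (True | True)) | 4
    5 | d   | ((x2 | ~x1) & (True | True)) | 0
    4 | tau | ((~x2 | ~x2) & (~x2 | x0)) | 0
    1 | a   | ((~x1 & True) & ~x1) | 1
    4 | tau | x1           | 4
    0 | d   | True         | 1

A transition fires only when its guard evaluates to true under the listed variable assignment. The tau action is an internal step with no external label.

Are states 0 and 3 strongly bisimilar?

Refine partition for ~:
  P[0] = {{0,1,2,3,4,5}}
  P[1] = {{0,5},{1},{2},{3},{4}}
  P[2] = {{0},{1},{2},{3},{4},{5}}
Fixed point at round 3; 6 class(es).
[0]={0}  [3]={3}

Answer: NOT BISIMILAR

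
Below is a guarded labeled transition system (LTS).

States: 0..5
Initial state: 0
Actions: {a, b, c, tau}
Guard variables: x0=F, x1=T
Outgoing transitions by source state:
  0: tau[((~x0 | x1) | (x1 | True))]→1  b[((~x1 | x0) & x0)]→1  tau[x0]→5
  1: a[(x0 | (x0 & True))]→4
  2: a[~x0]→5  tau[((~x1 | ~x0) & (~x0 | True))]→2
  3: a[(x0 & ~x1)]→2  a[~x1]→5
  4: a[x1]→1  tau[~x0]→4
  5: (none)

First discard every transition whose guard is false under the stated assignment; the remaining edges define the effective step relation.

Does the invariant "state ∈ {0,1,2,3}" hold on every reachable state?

Safe = {0,1,2,3}
Reach set: {0,1}
  0: ok
  1: ok

Answer: INVARIANT HOLDS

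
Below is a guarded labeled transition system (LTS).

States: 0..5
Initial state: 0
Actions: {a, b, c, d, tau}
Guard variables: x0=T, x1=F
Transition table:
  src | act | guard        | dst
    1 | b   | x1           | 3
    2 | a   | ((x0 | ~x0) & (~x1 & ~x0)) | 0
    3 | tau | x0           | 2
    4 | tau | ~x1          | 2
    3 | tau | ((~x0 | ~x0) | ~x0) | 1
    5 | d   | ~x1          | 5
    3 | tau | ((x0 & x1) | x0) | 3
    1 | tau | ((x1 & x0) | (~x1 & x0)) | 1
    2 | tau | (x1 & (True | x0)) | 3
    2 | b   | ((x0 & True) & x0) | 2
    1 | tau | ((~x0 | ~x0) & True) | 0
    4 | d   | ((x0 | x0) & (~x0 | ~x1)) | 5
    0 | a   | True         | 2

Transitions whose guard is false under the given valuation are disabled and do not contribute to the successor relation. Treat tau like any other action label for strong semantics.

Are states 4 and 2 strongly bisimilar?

Refine partition for ~:
  π0 = {{0,1,2,3,4,5}}
  π1 = {{0},{1,3},{2},{4},{5}}
  π2 = {{0},{1},{2},{3},{4},{5}}
6 equivalence class(es) (converged in 3)
[4]={4}  [2]={2}

Answer: NOT BISIMILAR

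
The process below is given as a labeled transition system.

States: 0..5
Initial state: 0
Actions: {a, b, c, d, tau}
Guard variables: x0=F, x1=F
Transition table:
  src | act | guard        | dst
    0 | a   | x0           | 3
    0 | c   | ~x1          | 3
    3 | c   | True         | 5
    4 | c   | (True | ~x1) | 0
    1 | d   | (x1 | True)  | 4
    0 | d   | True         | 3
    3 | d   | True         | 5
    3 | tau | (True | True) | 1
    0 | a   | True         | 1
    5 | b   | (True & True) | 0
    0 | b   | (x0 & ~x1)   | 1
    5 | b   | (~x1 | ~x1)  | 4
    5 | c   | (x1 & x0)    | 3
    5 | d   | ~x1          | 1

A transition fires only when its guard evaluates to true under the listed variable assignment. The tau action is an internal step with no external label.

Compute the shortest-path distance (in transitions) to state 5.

Answer: 2

Working:
BFS to 5:
  Layer 0: {0}
  Layer 1: {1,3}
  Layer 2: {4,5}
depth(5)=2, e.g. c·c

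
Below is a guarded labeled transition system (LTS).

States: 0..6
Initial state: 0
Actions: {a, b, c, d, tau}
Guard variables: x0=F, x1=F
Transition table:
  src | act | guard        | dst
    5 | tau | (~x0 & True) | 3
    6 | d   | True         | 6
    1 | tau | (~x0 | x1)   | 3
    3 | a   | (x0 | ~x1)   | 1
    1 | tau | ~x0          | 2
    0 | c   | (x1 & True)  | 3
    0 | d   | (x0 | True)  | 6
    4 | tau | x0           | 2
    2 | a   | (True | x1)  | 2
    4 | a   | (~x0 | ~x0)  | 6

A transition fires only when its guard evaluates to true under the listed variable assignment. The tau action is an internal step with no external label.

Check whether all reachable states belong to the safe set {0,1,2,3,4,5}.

Answer: INVARIANT VIOLATED at state 6

Analysis:
Inv-set: {0,1,2,3,4,5}
Reachable = {0,6}
  0: safe
  6: ✗ unsafe
counterexample path to 6: d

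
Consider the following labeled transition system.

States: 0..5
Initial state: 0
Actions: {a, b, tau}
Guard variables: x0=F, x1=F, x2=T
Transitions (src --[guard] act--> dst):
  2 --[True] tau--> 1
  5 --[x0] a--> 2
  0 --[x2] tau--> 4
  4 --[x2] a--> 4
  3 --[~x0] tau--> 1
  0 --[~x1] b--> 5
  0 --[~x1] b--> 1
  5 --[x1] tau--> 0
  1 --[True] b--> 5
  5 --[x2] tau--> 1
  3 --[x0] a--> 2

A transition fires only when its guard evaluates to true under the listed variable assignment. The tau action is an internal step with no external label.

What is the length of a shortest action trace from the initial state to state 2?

Answer: UNREACHABLE

Working:
Breadth-first toward 2:
  depth 0: {0}
  depth 1: {1,4,5}
2 never appears.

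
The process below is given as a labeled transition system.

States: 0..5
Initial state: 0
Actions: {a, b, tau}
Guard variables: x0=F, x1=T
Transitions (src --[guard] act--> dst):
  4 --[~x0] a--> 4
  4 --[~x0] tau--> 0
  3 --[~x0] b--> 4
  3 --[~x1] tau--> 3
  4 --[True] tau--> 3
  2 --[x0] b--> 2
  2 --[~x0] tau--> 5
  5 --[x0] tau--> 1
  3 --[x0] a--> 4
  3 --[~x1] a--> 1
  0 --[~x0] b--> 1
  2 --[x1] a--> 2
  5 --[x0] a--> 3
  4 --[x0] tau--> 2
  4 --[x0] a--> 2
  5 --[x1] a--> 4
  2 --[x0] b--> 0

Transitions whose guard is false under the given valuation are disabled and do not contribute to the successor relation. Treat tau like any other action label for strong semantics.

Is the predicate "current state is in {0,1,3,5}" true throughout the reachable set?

Answer: INVARIANT HOLDS

Trace:
Inv-set: {0,1,3,5}
R = {0,1}
  0: safe
  1: safe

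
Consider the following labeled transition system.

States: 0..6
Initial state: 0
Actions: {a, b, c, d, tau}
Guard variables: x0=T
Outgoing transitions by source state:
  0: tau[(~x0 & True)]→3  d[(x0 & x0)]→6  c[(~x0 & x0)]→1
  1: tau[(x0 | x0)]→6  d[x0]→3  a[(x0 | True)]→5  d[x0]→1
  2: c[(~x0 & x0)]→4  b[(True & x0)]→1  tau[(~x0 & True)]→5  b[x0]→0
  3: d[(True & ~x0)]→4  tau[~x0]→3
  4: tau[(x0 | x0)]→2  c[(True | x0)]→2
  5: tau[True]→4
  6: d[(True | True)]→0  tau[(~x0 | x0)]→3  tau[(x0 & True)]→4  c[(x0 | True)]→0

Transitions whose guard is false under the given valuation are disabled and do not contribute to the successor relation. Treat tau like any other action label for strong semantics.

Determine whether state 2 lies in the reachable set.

Answer: REACHABLE

Trace:
After dropping false guards: 14 live edges.
L0 = {0}
L1 = {6}  total {0,6}
L2 = {3,4}  total {0,3,4,6}
L3 = {2}  total {0,2,3,4,6}
L4 = {1}  total {0,1,2,3,4,6}
L5 = {5}  total {0,1,2,3,4,5,6}
Reachable = {0,1,2,3,4,5,6}
trace reaching 2: d·tau·tau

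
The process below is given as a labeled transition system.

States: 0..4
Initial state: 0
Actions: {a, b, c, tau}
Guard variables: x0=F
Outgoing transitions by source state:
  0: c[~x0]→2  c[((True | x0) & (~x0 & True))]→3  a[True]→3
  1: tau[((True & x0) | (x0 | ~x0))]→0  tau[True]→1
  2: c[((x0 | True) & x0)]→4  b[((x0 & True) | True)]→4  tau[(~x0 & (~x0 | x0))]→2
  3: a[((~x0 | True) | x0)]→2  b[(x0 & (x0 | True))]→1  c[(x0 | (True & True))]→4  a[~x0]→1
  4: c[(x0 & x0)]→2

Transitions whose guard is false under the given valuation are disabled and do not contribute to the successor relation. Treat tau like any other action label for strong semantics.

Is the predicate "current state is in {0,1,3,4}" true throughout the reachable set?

Answer: INVARIANT VIOLATED at state 2

Trace:
Safe = {0,1,3,4}
Reach set: {0,1,2,3,4}
  0: ok
  1: ok
  2: VIOLATES
  3: ok
  4: ok
counterexample path to 2: c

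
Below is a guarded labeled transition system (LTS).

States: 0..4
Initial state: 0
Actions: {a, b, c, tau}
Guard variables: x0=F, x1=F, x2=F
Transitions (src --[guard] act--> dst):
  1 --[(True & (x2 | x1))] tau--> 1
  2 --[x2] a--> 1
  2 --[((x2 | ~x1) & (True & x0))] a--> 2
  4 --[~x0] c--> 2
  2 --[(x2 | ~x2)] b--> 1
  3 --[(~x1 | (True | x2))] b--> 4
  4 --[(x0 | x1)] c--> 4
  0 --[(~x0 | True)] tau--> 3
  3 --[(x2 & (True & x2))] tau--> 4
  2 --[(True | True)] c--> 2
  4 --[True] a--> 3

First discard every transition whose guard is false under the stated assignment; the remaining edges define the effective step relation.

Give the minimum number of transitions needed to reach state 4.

BFS to 4:
  L0 = {0}
  L1 = {3}
  L2 = {4}
first hit 4 at d=2 via tau·b

Answer: 2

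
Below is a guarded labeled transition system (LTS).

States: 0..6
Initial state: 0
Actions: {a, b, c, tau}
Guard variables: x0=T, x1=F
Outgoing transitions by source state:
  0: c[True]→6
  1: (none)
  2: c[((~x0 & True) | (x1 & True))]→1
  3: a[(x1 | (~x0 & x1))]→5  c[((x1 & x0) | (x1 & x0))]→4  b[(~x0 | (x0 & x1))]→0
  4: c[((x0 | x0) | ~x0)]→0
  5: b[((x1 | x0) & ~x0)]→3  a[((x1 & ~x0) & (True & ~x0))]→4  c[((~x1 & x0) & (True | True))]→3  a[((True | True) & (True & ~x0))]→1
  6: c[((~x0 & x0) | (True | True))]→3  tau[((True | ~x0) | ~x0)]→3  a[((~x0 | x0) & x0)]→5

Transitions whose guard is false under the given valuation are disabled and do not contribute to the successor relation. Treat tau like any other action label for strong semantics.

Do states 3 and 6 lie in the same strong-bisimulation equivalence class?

Answer: NOT BISIMILAR

Working:
Refine partition for ~:
  round 0: {{0,1,2,3,4,5,6}}
  round 1: {{0,4,5},{1,2,3},{6}}
  round 2: {{0},{1,2,3},{4},{5},{6}}
5 equivalence class(es) (converged in 3)
[3]={1,2,3}  [6]={6}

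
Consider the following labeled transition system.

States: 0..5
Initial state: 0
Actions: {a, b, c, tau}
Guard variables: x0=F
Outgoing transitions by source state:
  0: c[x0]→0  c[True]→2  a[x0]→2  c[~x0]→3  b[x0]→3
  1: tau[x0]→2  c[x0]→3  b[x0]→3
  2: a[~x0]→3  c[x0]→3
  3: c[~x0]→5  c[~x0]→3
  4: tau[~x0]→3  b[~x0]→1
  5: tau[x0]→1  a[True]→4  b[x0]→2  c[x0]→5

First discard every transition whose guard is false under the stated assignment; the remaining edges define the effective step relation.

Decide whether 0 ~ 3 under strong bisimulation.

Answer: NOT BISIMILAR

Trace:
Bisimulation quotient by refinement:
  round 0: {{0,1,2,3,4,5}}
  round 1: {{0,3},{1},{2,5},{4}}
  round 2: {{0,3},{1},{2},{4},{5}}
  round 3: {{0},{1},{2},{3},{4},{5}}
Fixed point at round 4; 6 class(es).
[0]={0}  [3]={3}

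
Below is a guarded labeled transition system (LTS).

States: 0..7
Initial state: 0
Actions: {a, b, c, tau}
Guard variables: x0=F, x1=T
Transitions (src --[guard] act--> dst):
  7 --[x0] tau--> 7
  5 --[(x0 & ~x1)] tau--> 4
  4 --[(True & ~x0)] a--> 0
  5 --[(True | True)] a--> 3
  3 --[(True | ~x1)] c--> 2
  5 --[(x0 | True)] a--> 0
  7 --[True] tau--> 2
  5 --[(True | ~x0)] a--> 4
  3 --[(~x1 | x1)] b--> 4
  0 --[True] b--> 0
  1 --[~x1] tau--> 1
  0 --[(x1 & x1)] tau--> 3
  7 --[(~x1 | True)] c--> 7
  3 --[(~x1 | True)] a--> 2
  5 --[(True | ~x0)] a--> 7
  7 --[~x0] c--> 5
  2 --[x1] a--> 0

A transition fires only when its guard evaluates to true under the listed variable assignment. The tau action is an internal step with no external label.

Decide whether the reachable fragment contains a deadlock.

Answer: DEADLOCK-FREE

Analysis:
Reachable = {0,2,3,4}
  0: b→0  tau→3  [deg 2]
  2: a→0  [deg 1]
  3: a→2  b→4  c→2  [deg 3]
  4: a→0  [deg 1]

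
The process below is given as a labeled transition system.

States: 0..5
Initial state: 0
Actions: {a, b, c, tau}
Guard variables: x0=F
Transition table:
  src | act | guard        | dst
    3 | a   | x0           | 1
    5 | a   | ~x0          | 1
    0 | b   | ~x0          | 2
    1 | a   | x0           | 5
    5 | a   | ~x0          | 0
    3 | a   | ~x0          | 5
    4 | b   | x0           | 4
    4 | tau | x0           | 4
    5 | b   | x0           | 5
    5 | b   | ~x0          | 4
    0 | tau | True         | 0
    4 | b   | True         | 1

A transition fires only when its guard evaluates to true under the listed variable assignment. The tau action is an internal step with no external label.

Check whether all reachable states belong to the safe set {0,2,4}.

Inv-set: {0,2,4}
Reachable = {0,2}
  0: ✓
  2: ✓

Answer: INVARIANT HOLDS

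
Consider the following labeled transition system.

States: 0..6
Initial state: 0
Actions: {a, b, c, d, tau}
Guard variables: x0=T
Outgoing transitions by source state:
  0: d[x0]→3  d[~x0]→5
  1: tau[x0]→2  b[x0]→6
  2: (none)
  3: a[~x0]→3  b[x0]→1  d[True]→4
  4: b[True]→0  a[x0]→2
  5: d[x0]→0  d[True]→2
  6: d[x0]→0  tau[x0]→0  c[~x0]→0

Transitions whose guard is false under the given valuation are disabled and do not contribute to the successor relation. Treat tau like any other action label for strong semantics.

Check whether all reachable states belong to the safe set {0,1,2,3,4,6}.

Safe = {0,1,2,3,4,6}
R = {0,1,2,3,4,6}
  0: ✓
  1: ✓
  2: ✓
  3: ✓
  4: ✓
  6: ✓

Answer: INVARIANT HOLDS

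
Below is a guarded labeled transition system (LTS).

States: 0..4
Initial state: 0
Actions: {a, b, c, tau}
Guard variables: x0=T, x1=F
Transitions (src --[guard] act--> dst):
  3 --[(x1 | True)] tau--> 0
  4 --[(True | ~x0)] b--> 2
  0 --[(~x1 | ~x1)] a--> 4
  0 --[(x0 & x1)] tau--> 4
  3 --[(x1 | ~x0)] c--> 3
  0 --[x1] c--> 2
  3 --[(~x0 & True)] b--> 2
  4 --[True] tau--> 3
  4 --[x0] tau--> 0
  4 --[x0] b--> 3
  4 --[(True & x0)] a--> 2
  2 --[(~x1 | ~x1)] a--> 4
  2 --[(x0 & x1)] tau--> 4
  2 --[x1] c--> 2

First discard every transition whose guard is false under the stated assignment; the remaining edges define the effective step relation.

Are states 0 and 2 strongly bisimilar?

Answer: BISIMILAR

Trace:
Bisimulation quotient by refinement:
  π0 = {{0,1,2,3,4}}
  π1 = {{0,2},{1},{3},{4}}
Fixed point at round 2; 4 class(es).
class of 0: {0,2}; class of 2: {0,2}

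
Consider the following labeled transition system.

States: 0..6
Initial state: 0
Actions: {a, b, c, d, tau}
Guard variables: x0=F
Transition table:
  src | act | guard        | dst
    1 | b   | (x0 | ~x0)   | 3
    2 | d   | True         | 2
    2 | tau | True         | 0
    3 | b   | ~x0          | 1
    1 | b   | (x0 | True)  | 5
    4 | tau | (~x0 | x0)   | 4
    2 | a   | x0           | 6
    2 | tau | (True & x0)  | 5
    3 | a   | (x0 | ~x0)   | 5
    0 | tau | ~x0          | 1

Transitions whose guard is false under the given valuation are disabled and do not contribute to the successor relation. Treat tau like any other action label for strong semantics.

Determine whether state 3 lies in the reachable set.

Answer: REACHABLE

Analysis:
Guard filter leaves 8 enabled edge(s).
depth 0: {0}
depth 1: {1}  cumulative {0,1}
depth 2: {3,5}  cumulative {0,1,3,5}
Reachable = {0,1,3,5}
trace reaching 3: tau·b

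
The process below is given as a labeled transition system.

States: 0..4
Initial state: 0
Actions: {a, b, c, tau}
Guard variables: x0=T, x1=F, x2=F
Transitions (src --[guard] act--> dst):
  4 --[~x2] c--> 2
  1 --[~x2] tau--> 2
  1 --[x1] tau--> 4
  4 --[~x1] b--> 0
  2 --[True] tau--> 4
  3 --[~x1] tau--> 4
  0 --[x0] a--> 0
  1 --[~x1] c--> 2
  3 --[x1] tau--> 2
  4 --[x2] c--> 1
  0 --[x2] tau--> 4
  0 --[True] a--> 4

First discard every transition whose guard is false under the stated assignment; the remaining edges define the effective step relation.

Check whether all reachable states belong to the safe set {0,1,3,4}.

Answer: INVARIANT VIOLATED at state 2

Trace:
Safe = {0,1,3,4}
R = {0,2,4}
  0: ✓
  2: outside
  4: ✓
reach 2 via a·c — violates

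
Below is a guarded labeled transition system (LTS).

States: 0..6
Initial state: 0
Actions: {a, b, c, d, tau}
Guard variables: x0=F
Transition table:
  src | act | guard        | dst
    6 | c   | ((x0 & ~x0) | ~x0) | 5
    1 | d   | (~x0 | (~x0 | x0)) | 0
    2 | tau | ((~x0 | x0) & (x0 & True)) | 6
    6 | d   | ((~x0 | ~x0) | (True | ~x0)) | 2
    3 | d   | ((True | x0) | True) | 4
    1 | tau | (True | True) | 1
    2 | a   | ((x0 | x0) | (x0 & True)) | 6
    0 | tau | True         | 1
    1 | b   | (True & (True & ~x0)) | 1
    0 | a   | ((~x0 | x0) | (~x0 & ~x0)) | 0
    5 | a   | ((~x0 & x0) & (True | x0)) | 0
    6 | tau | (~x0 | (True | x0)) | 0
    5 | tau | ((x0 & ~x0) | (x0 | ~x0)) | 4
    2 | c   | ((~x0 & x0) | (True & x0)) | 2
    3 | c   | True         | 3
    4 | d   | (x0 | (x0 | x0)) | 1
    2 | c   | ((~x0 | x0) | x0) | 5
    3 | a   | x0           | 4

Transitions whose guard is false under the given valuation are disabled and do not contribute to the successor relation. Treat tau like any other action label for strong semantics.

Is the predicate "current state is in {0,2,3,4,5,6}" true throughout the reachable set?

Inv-set: {0,2,3,4,5,6}
R = {0,1}
  0: ✓
  1: outside
reach 1 via tau — violates

Answer: INVARIANT VIOLATED at state 1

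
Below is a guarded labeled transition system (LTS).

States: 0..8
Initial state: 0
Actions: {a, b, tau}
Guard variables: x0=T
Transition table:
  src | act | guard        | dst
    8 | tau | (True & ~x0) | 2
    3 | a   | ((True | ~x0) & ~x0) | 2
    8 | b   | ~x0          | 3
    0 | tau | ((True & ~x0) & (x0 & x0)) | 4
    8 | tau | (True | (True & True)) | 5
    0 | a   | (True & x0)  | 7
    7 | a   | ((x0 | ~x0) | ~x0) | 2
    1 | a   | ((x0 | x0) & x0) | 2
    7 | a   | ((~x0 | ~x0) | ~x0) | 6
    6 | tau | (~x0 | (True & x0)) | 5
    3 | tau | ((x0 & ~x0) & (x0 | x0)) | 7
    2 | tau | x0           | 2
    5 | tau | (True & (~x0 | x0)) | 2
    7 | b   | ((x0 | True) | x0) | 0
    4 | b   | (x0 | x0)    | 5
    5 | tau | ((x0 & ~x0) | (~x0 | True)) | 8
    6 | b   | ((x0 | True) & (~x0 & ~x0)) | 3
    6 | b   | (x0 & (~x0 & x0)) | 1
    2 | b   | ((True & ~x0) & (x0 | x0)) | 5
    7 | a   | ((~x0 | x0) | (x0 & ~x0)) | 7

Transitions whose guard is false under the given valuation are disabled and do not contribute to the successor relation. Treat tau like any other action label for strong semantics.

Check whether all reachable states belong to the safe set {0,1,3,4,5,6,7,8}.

Safe = {0,1,3,4,5,6,7,8}
R = {0,2,7}
  0: ✓
  2: VIOLATES
  7: ✓
reach 2 via a·a — violates

Answer: INVARIANT VIOLATED at state 2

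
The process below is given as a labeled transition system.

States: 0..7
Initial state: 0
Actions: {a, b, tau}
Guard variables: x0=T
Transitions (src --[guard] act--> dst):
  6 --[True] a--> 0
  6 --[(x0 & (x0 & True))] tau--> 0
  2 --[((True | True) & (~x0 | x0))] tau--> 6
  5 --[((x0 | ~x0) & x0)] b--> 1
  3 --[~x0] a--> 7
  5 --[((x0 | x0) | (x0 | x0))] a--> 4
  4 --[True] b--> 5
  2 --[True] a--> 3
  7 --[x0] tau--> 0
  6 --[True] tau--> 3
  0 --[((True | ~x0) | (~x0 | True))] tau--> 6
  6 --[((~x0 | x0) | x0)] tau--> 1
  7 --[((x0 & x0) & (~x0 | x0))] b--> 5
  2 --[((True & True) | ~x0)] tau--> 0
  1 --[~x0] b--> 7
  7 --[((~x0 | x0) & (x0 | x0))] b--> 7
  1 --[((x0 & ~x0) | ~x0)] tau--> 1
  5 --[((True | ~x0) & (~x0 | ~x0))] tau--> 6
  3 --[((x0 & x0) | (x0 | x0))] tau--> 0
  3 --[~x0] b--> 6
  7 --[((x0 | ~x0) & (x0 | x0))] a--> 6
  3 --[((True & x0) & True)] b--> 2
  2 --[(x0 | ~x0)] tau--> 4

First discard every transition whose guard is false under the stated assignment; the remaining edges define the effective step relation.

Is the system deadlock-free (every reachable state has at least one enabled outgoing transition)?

Reachable = {0,1,2,3,4,5,6}
  0: tau→6  [1 out]
  1: ∅  [deadlock]
  2: a→3  tau→0  tau→4  tau→6  [4 out]
  3: b→2  tau→0  [2 out]
  4: b→5  [1 out]
  5: a→4  b→1  [2 out]
  6: a→0  tau→0  tau→1  tau→3  [4 out]
trace reaching 1: tau·tau

Answer: DEADLOCK at state 1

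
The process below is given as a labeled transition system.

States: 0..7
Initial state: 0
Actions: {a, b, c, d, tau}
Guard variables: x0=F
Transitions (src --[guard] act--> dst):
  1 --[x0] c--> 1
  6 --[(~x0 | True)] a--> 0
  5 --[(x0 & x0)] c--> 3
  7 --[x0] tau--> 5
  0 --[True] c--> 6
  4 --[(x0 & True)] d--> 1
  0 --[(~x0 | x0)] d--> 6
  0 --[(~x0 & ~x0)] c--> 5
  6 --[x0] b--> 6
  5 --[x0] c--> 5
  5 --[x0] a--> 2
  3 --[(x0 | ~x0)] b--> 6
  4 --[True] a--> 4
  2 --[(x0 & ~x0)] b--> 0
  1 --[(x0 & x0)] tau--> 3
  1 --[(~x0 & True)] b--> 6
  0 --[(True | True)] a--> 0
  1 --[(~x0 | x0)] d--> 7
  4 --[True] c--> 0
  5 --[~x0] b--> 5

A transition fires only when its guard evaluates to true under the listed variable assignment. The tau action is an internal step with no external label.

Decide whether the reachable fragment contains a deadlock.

R = {0,5,6}
  0: a→0  c→5  c→6  d→6  [4 out]
  5: b→5  [1 out]
  6: a→0  [1 out]

Answer: DEADLOCK-FREE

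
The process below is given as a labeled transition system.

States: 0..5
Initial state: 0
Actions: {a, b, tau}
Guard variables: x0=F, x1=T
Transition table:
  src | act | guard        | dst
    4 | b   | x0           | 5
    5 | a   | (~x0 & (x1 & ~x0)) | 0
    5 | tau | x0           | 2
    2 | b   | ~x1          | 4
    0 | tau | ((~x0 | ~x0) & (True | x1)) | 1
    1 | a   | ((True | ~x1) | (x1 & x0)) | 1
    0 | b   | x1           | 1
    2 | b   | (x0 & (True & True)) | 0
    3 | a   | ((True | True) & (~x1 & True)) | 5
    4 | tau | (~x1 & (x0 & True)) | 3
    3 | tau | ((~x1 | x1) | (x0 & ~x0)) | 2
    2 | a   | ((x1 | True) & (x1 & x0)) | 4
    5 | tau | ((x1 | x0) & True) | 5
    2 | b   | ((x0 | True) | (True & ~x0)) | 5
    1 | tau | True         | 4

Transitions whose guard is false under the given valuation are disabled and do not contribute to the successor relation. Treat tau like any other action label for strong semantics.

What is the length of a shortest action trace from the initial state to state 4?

Answer: 2

Analysis:
Layered search for 4:
  depth 0: {0}
  depth 1: {1}
  depth 2: {4}
depth(4)=2, e.g. b·tau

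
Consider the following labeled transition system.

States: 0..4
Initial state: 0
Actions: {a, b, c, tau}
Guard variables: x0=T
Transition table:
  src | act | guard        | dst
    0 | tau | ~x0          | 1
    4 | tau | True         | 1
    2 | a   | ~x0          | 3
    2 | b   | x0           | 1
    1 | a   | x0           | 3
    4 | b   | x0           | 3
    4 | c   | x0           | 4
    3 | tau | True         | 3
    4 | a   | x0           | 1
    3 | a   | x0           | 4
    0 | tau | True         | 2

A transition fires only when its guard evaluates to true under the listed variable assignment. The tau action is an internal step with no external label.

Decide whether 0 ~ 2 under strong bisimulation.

Answer: NOT BISIMILAR

Analysis:
Refine partition for ~:
  P[0] = {{0,1,2,3,4}}
  P[1] = {{0},{1},{2},{3},{4}}
5 equivalence class(es) (converged in 2)
[0]={0}  [2]={2}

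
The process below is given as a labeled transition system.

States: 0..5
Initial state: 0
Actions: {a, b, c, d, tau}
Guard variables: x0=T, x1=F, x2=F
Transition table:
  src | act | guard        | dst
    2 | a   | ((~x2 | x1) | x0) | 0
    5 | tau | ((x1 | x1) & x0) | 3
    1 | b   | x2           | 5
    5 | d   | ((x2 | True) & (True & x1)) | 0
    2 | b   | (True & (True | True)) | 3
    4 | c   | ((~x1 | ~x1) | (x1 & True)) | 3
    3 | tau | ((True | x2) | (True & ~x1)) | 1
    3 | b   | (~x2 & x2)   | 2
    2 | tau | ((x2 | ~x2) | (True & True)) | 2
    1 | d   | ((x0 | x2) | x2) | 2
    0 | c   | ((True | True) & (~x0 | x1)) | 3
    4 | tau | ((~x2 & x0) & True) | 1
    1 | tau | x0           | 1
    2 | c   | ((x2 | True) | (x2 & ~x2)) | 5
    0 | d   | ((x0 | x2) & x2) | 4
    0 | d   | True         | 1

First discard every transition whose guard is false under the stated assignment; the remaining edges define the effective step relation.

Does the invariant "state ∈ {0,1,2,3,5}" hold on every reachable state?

Allowed set {0,1,2,3,5}
Reach set: {0,1,2,3,5}
  0: ok
  1: ok
  2: ok
  3: ok
  5: ok

Answer: INVARIANT HOLDS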